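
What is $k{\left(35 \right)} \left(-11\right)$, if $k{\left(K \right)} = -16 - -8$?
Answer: $88$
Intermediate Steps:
$k{\left(K \right)} = -8$ ($k{\left(K \right)} = -16 + 8 = -8$)
$k{\left(35 \right)} \left(-11\right) = \left(-8\right) \left(-11\right) = 88$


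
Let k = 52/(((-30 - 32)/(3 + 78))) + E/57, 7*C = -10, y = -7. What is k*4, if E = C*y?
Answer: -478928/1767 ≈ -271.04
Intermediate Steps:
C = -10/7 (C = (⅐)*(-10) = -10/7 ≈ -1.4286)
E = 10 (E = -10/7*(-7) = 10)
k = -119732/1767 (k = 52/(((-30 - 32)/(3 + 78))) + 10/57 = 52/((-62/81)) + 10*(1/57) = 52/((-62*1/81)) + 10/57 = 52/(-62/81) + 10/57 = 52*(-81/62) + 10/57 = -2106/31 + 10/57 = -119732/1767 ≈ -67.760)
k*4 = -119732/1767*4 = -478928/1767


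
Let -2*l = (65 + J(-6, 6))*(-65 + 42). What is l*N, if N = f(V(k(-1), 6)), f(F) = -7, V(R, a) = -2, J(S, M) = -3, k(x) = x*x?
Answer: -4991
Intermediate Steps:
k(x) = x²
N = -7
l = 713 (l = -(65 - 3)*(-65 + 42)/2 = -31*(-23) = -½*(-1426) = 713)
l*N = 713*(-7) = -4991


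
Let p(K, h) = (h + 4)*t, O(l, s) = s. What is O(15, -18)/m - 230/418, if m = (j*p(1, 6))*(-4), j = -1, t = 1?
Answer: -4181/4180 ≈ -1.0002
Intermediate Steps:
p(K, h) = 4 + h (p(K, h) = (h + 4)*1 = (4 + h)*1 = 4 + h)
m = 40 (m = -(4 + 6)*(-4) = -1*10*(-4) = -10*(-4) = 40)
O(15, -18)/m - 230/418 = -18/40 - 230/418 = -18*1/40 - 230*1/418 = -9/20 - 115/209 = -4181/4180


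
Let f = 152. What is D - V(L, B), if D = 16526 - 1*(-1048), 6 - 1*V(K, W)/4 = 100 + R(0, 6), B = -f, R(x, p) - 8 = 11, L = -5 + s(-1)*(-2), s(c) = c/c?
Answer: 18026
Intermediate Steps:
s(c) = 1
L = -7 (L = -5 + 1*(-2) = -5 - 2 = -7)
R(x, p) = 19 (R(x, p) = 8 + 11 = 19)
B = -152 (B = -1*152 = -152)
V(K, W) = -452 (V(K, W) = 24 - 4*(100 + 19) = 24 - 4*119 = 24 - 476 = -452)
D = 17574 (D = 16526 + 1048 = 17574)
D - V(L, B) = 17574 - 1*(-452) = 17574 + 452 = 18026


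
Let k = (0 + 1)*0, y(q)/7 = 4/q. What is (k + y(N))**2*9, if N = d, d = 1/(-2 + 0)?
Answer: 28224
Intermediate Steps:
d = -1/2 (d = 1/(-2) = -1/2 ≈ -0.50000)
N = -1/2 ≈ -0.50000
y(q) = 28/q (y(q) = 7*(4/q) = 28/q)
k = 0 (k = 1*0 = 0)
(k + y(N))**2*9 = (0 + 28/(-1/2))**2*9 = (0 + 28*(-2))**2*9 = (0 - 56)**2*9 = (-56)**2*9 = 3136*9 = 28224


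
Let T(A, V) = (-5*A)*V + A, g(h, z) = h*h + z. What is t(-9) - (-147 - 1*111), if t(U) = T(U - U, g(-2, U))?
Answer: 258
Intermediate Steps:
g(h, z) = z + h² (g(h, z) = h² + z = z + h²)
T(A, V) = A - 5*A*V (T(A, V) = -5*A*V + A = A - 5*A*V)
t(U) = 0 (t(U) = (U - U)*(1 - 5*(U + (-2)²)) = 0*(1 - 5*(U + 4)) = 0*(1 - 5*(4 + U)) = 0*(1 + (-20 - 5*U)) = 0*(-19 - 5*U) = 0)
t(-9) - (-147 - 1*111) = 0 - (-147 - 1*111) = 0 - (-147 - 111) = 0 - 1*(-258) = 0 + 258 = 258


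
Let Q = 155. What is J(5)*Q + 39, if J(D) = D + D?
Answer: 1589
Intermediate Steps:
J(D) = 2*D
J(5)*Q + 39 = (2*5)*155 + 39 = 10*155 + 39 = 1550 + 39 = 1589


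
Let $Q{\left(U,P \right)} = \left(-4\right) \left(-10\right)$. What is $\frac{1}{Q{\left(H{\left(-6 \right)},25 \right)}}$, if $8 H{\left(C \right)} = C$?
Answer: $\frac{1}{40} \approx 0.025$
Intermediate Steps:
$H{\left(C \right)} = \frac{C}{8}$
$Q{\left(U,P \right)} = 40$
$\frac{1}{Q{\left(H{\left(-6 \right)},25 \right)}} = \frac{1}{40}$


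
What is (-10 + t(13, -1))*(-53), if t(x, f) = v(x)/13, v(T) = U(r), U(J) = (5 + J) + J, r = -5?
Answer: 7155/13 ≈ 550.38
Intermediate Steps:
U(J) = 5 + 2*J
v(T) = -5 (v(T) = 5 + 2*(-5) = 5 - 10 = -5)
t(x, f) = -5/13
(-10 + t(13, -1))*(-53) = (-10 - 5/13)*(-53) = -135/13*(-53) = 7155/13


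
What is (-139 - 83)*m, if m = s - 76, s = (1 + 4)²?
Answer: 11322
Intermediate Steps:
s = 25 (s = 5² = 25)
m = -51 (m = 25 - 76 = -51)
(-139 - 83)*m = (-139 - 83)*(-51) = -222*(-51) = 11322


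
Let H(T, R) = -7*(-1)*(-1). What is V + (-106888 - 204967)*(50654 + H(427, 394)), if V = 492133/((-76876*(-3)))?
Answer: -3642658600734047/230628 ≈ -1.5795e+10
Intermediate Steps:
H(T, R) = -7 (H(T, R) = 7*(-1) = -7)
V = 492133/230628 ≈ 2.1339
V + (-106888 - 204967)*(50654 + H(427, 394)) = 492133/230628 + (-106888 - 204967)*(50654 - 7) = 492133/230628 - 311855*50647 = 492133/230628 - 15794520185 = -3642658600734047/230628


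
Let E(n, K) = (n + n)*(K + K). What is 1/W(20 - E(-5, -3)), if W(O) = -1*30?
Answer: -1/30 ≈ -0.033333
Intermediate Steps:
E(n, K) = 4*K*n (E(n, K) = (2*n)*(2*K) = 4*K*n)
W(O) = -30
1/W(20 - E(-5, -3)) = 1/(-30) = -1/30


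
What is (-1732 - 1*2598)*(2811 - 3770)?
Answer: 4152470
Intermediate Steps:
(-1732 - 1*2598)*(2811 - 3770) = (-1732 - 2598)*(-959) = -4330*(-959) = 4152470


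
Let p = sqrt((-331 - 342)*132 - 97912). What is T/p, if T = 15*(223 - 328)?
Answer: 1575*I*sqrt(46687)/93374 ≈ 3.6446*I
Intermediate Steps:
p = 2*I*sqrt(46687) (p = sqrt(-673*132 - 97912) = sqrt(-88836 - 97912) = sqrt(-186748) = 2*I*sqrt(46687) ≈ 432.14*I)
T = -1575 (T = 15*(-105) = -1575)
T/p = -1575*(-I*sqrt(46687)/93374) = -(-1575)*I*sqrt(46687)/93374 = 1575*I*sqrt(46687)/93374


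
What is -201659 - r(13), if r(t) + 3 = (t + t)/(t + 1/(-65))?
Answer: -85099677/422 ≈ -2.0166e+5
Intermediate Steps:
r(t) = -3 + 2*t/(-1/65 + t) (r(t) = -3 + (t + t)/(t + 1/(-65)) = -3 + (2*t)/(t - 1/65) = -3 + (2*t)/(-1/65 + t) = -3 + 2*t/(-1/65 + t))
-201659 - r(13) = -201659 - (3 - 65*13)/(-1 + 65*13) = -201659 - (3 - 845)/(-1 + 845) = -201659 - (-842)/844 = -201659 - 1*(-421/422) = -201659 + 421/422 = -85099677/422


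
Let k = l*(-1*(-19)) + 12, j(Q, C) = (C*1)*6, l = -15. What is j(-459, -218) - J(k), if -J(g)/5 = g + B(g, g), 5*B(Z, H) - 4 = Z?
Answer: -2942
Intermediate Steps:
B(Z, H) = ⅘ + Z/5
j(Q, C) = 6*C (j(Q, C) = C*6 = 6*C)
k = -273 (k = -(-15)*(-19) + 12 = -15*19 + 12 = -285 + 12 = -273)
J(g) = -4 - 6*g (J(g) = -5*(g + (⅘ + g/5)) = -5*(⅘ + 6*g/5) = -4 - 6*g)
j(-459, -218) - J(k) = 6*(-218) - (-4 - 6*(-273)) = -1308 - (-4 + 1638) = -1308 - 1*1634 = -1308 - 1634 = -2942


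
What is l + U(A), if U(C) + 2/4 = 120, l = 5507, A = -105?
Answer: 11253/2 ≈ 5626.5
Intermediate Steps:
U(C) = 239/2 (U(C) = -½ + 120 = 239/2)
l + U(A) = 5507 + 239/2 = 11253/2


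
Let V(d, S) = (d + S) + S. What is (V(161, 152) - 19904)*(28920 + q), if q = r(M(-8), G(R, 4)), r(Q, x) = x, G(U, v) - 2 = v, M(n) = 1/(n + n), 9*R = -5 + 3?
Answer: -562292514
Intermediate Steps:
V(d, S) = d + 2*S (V(d, S) = (S + d) + S = d + 2*S)
R = -2/9 (R = (-5 + 3)/9 = (⅑)*(-2) = -2/9 ≈ -0.22222)
M(n) = 1/(2*n)
G(U, v) = 2 + v
q = 6 (q = 2 + 4 = 6)
(V(161, 152) - 19904)*(28920 + q) = ((161 + 2*152) - 19904)*(28920 + 6) = ((161 + 304) - 19904)*28926 = (465 - 19904)*28926 = -19439*28926 = -562292514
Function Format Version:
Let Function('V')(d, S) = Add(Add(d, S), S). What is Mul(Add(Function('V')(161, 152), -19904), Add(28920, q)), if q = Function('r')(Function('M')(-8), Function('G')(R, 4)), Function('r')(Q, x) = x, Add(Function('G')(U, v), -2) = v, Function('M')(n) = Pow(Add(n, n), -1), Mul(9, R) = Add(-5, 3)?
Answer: -562292514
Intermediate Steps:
Function('V')(d, S) = Add(d, Mul(2, S)) (Function('V')(d, S) = Add(Add(S, d), S) = Add(d, Mul(2, S)))
R = Rational(-2, 9) (R = Mul(Rational(1, 9), Add(-5, 3)) = Mul(Rational(1, 9), -2) = Rational(-2, 9) ≈ -0.22222)
Function('M')(n) = Mul(Rational(1, 2), Pow(n, -1)) (Function('M')(n) = Pow(Mul(2, n), -1) = Mul(Rational(1, 2), Pow(n, -1)))
Function('G')(U, v) = Add(2, v)
q = 6 (q = Add(2, 4) = 6)
Mul(Add(Function('V')(161, 152), -19904), Add(28920, q)) = Mul(Add(Add(161, Mul(2, 152)), -19904), Add(28920, 6)) = Mul(Add(Add(161, 304), -19904), 28926) = Mul(Add(465, -19904), 28926) = Mul(-19439, 28926) = -562292514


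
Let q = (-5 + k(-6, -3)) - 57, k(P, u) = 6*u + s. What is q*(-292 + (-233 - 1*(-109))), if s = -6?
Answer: 35776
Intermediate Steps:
k(P, u) = -6 + 6*u (k(P, u) = 6*u - 6 = -6 + 6*u)
q = -86 (q = (-5 + (-6 + 6*(-3))) - 57 = (-5 + (-6 - 18)) - 57 = (-5 - 24) - 57 = -29 - 57 = -86)
q*(-292 + (-233 - 1*(-109))) = -86*(-292 + (-233 - 1*(-109))) = -86*(-292 + (-233 + 109)) = -86*(-292 - 124) = -86*(-416) = 35776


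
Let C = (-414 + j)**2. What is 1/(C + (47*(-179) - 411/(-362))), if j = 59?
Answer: 362/42575955 ≈ 8.5025e-6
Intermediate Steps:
C = 126025 (C = (-414 + 59)**2 = (-355)**2 = 126025)
1/(C + (47*(-179) - 411/(-362))) = 1/(126025 + (47*(-179) - 411/(-362))) = 1/(126025 + (-8413 - 411*(-1/362))) = 1/(126025 + (-8413 + 411/362)) = 1/(126025 - 3045095/362) = 1/(42575955/362) = 362/42575955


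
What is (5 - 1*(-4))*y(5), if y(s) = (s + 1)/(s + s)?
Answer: 27/5 ≈ 5.4000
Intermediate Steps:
y(s) = (1 + s)/(2*s) (y(s) = (1 + s)/((2*s)) = (1 + s)*(1/(2*s)) = (1 + s)/(2*s))
(5 - 1*(-4))*y(5) = (5 - 1*(-4))*((½)*(1 + 5)/5) = (5 + 4)*((½)*(⅕)*6) = 9*(⅗) = 27/5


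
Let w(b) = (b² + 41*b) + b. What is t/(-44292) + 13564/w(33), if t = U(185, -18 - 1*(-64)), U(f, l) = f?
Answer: 200106271/36540900 ≈ 5.4762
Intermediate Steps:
t = 185
w(b) = b² + 42*b
t/(-44292) + 13564/w(33) = 185/(-44292) + 13564/((33*(42 + 33))) = 185*(-1/44292) + 13564/((33*75)) = -185/44292 + 13564/2475 = 200106271/36540900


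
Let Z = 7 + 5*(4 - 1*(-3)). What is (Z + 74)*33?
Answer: 3828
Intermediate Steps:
Z = 42 (Z = 7 + 5*(4 + 3) = 7 + 5*7 = 7 + 35 = 42)
(Z + 74)*33 = (42 + 74)*33 = 116*33 = 3828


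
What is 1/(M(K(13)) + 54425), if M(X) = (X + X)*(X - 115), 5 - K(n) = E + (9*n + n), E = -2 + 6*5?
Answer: 1/136433 ≈ 7.3296e-6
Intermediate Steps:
E = 28 (E = -2 + 30 = 28)
K(n) = -23 - 10*n (K(n) = 5 - (28 + (9*n + n)) = 5 - (28 + 10*n) = 5 + (-28 - 10*n) = -23 - 10*n)
M(X) = 2*X*(-115 + X) (M(X) = (2*X)*(-115 + X) = 2*X*(-115 + X))
1/(M(K(13)) + 54425) = 1/(2*(-23 - 10*13)*(-115 + (-23 - 10*13)) + 54425) = 1/(2*(-23 - 130)*(-115 + (-23 - 130)) + 54425) = 1/(2*(-153)*(-115 - 153) + 54425) = 1/(2*(-153)*(-268) + 54425) = 1/(82008 + 54425) = 1/136433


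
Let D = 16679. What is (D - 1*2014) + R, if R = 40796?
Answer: 55461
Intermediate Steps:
(D - 1*2014) + R = (16679 - 1*2014) + 40796 = (16679 - 2014) + 40796 = 14665 + 40796 = 55461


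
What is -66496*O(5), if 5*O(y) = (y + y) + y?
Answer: -199488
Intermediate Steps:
O(y) = 3*y/5 (O(y) = ((y + y) + y)/5 = (2*y + y)/5 = (3*y)/5 = 3*y/5)
-66496*O(5) = -199488*5/5 = -66496*3 = -199488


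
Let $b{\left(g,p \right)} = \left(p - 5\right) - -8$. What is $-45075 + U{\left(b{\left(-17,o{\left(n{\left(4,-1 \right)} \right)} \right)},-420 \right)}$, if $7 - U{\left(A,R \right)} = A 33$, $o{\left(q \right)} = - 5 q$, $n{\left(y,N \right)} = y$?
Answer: $-44507$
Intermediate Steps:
$b{\left(g,p \right)} = 3 + p$ ($b{\left(g,p \right)} = \left(-5 + p\right) + 8 = 3 + p$)
$U{\left(A,R \right)} = 7 - 33 A$ ($U{\left(A,R \right)} = 7 - A 33 = 7 - 33 A$)
$-45075 + U{\left(b{\left(-17,o{\left(n{\left(4,-1 \right)} \right)} \right)},-420 \right)} = -45075 - \left(-7 + 33 \left(3 - 20\right)\right) = -45075 + \left(7 - -561\right) = -45075 + \left(7 + 561\right) = -45075 + 568 = -44507$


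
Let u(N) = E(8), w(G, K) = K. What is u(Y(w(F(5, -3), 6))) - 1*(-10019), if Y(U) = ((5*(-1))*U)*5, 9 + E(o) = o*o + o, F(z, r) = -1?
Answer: 10082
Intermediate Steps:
E(o) = -9 + o + o² (E(o) = -9 + (o*o + o) = -9 + (o² + o) = -9 + (o + o²) = -9 + o + o²)
Y(U) = -25*U (Y(U) = -5*U*5 = -25*U)
u(N) = 63 (u(N) = -9 + 8 + 8² = -9 + 8 + 64 = 63)
u(Y(w(F(5, -3), 6))) - 1*(-10019) = 63 - 1*(-10019) = 63 + 10019 = 10082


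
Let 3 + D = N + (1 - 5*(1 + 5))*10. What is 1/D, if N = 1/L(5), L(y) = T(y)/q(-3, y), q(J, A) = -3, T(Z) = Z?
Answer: -5/1468 ≈ -0.0034060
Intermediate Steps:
L(y) = -y/3 (L(y) = y/(-3) = y*(-⅓) = -y/3)
N = -⅗ (N = 1/(-⅓*5) = 1/(-5/3) = -⅗ ≈ -0.60000)
D = -1468/5 (D = -3 + (-⅗ + (1 - 5*(1 + 5))*10) = -3 + (-⅗ + (1 - 5*6)*10) = -3 + (-⅗ + (1 - 30)*10) = -3 + (-⅗ - 29*10) = -3 + (-⅗ - 290) = -3 - 1453/5 = -1468/5 ≈ -293.60)
1/D = 1/(-1468/5) = -5/1468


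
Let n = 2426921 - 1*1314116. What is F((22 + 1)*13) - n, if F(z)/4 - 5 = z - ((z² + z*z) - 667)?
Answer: -1824129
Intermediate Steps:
n = 1112805 (n = 2426921 - 1314116 = 1112805)
F(z) = 2688 - 8*z² + 4*z (F(z) = 20 + 4*(z - ((z² + z*z) - 667)) = 20 + 4*(z - ((z² + z²) - 667)) = 20 + 4*(z - (2*z² - 667)) = 20 + 4*(z - (-667 + 2*z²)) = 20 + 4*(z + (667 - 2*z²)) = 20 + 4*(667 + z - 2*z²) = 20 + (2668 - 8*z² + 4*z) = 2688 - 8*z² + 4*z)
F((22 + 1)*13) - n = (2688 - 8*169*(22 + 1)² + 4*((22 + 1)*13)) - 1*1112805 = (2688 - 8*(23*13)² + 4*(23*13)) - 1112805 = (2688 - 8*299² + 4*299) - 1112805 = (2688 - 8*89401 + 1196) - 1112805 = (2688 - 715208 + 1196) - 1112805 = -711324 - 1112805 = -1824129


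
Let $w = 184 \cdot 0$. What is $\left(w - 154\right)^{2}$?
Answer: $23716$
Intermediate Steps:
$w = 0$
$\left(w - 154\right)^{2} = \left(0 - 154\right)^{2} = \left(-154\right)^{2} = 23716$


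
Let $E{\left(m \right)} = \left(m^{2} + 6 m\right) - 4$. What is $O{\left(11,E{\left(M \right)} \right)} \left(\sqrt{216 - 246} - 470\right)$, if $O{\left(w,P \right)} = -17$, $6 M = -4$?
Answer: $7990 - 17 i \sqrt{30} \approx 7990.0 - 93.113 i$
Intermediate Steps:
$M = - \frac{2}{3}$ ($M = \frac{1}{6} \left(-4\right) = - \frac{2}{3} \approx -0.66667$)
$E{\left(m \right)} = -4 + m^{2} + 6 m$
$O{\left(11,E{\left(M \right)} \right)} \left(\sqrt{216 - 246} - 470\right) = - 17 \left(\sqrt{216 - 246} - 470\right) = - 17 \left(\sqrt{-30} - 470\right) = - 17 \left(i \sqrt{30} - 470\right) = - 17 \left(-470 + i \sqrt{30}\right) = 7990 - 17 i \sqrt{30}$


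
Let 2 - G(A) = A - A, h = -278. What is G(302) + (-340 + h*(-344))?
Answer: 95294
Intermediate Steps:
G(A) = 2 (G(A) = 2 - (A - A) = 2 - 1*0 = 2 + 0 = 2)
G(302) + (-340 + h*(-344)) = 2 + (-340 - 278*(-344)) = 2 + (-340 + 95632) = 2 + 95292 = 95294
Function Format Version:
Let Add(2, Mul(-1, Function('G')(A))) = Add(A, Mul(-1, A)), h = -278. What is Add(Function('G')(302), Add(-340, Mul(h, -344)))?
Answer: 95294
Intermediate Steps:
Function('G')(A) = 2 (Function('G')(A) = Add(2, Mul(-1, Add(A, Mul(-1, A)))) = Add(2, Mul(-1, 0)) = Add(2, 0) = 2)
Add(Function('G')(302), Add(-340, Mul(h, -344))) = Add(2, Add(-340, Mul(-278, -344))) = Add(2, Add(-340, 95632)) = Add(2, 95292) = 95294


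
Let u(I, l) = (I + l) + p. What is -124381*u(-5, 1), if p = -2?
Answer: 746286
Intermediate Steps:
u(I, l) = -2 + I + l (u(I, l) = (I + l) - 2 = -2 + I + l)
-124381*u(-5, 1) = -124381*(-2 - 5 + 1) = -124381*(-6) = 746286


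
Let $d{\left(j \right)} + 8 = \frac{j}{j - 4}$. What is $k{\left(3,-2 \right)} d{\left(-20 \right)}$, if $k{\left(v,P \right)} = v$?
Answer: $- \frac{43}{2} \approx -21.5$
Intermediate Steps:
$d{\left(j \right)} = -8 + \frac{j}{-4 + j}$ ($d{\left(j \right)} = -8 + \frac{j}{j - 4} = -8 + \frac{j}{-4 + j}$)
$k{\left(3,-2 \right)} d{\left(-20 \right)} = 3 \frac{32 - -140}{-4 - 20} = 3 \frac{32 + 140}{-24} = 3 \left(\left(- \frac{1}{24}\right) 172\right) = 3 \left(- \frac{43}{6}\right) = - \frac{43}{2}$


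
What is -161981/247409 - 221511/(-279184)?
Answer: 9581311495/69072634256 ≈ 0.13871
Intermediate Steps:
-161981/247409 - 221511/(-279184) = -161981*1/247409 - 221511*(-1/279184) = -161981/247409 + 221511/279184 = 9581311495/69072634256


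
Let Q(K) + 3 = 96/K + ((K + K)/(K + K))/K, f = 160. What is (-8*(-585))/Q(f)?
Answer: -748800/383 ≈ -1955.1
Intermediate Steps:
Q(K) = -3 + 97/K (Q(K) = -3 + (96/K + ((K + K)/(K + K))/K) = -3 + (96/K + ((2*K)/((2*K)))/K) = -3 + (96/K + ((2*K)*(1/(2*K)))/K) = -3 + (96/K + 1/K) = -3 + 97/K)
(-8*(-585))/Q(f) = (-8*(-585))/(-3 + 97/160) = 4680/(-3 + 97*(1/160)) = 4680/(-3 + 97/160) = 4680/(-383/160) = 4680*(-160/383) = -748800/383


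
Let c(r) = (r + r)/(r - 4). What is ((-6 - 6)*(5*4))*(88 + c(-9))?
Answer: -278880/13 ≈ -21452.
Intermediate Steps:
c(r) = 2*r/(-4 + r) (c(r) = (2*r)/(-4 + r) = 2*r/(-4 + r))
((-6 - 6)*(5*4))*(88 + c(-9)) = ((-6 - 6)*(5*4))*(88 + 2*(-9)/(-4 - 9)) = (-12*20)*(88 + 2*(-9)/(-13)) = -240*(88 + 2*(-9)*(-1/13)) = -240*(88 + 18/13) = -240*1162/13 = -278880/13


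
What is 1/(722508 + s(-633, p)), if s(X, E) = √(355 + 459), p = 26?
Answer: 361254/261008904625 - √814/522017809250 ≈ 1.3840e-6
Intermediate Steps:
s(X, E) = √814
1/(722508 + s(-633, p)) = 1/(722508 + √814)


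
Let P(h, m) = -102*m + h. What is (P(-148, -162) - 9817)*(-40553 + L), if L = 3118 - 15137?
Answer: -344819748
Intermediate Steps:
P(h, m) = h - 102*m
L = -12019
(P(-148, -162) - 9817)*(-40553 + L) = ((-148 - 102*(-162)) - 9817)*(-40553 - 12019) = ((-148 + 16524) - 9817)*(-52572) = (16376 - 9817)*(-52572) = 6559*(-52572) = -344819748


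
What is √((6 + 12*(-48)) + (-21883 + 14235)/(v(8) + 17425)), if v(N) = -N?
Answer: 49*I*√72071546/17417 ≈ 23.884*I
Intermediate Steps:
√((6 + 12*(-48)) + (-21883 + 14235)/(v(8) + 17425)) = √((6 + 12*(-48)) + (-21883 + 14235)/(-1*8 + 17425)) = √((6 - 576) - 7648/(-8 + 17425)) = √(-570 - 7648/17417) = √(-9935338/17417) = 49*I*√72071546/17417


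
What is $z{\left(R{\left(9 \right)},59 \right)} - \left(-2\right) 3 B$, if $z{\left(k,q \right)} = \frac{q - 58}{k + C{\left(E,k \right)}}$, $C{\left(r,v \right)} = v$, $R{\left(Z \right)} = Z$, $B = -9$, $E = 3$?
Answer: $- \frac{971}{18} \approx -53.944$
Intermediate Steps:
$z{\left(k,q \right)} = \frac{-58 + q}{2 k}$ ($z{\left(k,q \right)} = \frac{q - 58}{k + k} = \frac{-58 + q}{2 k}$)
$z{\left(R{\left(9 \right)},59 \right)} - \left(-2\right) 3 B = \frac{-58 + 59}{2 \cdot 9} - \left(-2\right) 3 \left(-9\right) = \frac{1}{2} \cdot \frac{1}{9} \cdot 1 - \left(-6\right) \left(-9\right) = \frac{1}{18} - 54 = - \frac{971}{18}$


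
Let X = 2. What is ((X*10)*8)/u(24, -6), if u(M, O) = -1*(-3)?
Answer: 160/3 ≈ 53.333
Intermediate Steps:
u(M, O) = 3
((X*10)*8)/u(24, -6) = ((2*10)*8)/3 = (20*8)*(1/3) = 160*(1/3) = 160/3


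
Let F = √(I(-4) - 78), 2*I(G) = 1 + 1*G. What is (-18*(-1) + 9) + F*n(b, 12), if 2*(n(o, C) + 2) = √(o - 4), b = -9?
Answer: 27 - √4134/4 - I*√318 ≈ 10.926 - 17.833*I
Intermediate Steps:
I(G) = ½ + G/2 (I(G) = (1 + 1*G)/2 = (1 + G)/2 = ½ + G/2)
n(o, C) = -2 + √(-4 + o)/2 (n(o, C) = -2 + √(o - 4)/2 = -2 + √(-4 + o)/2)
F = I*√318/2 (F = √((½ + (½)*(-4)) - 78) = √((½ - 2) - 78) = √(-3/2 - 78) = √(-159/2) = I*√318/2 ≈ 8.9163*I)
(-18*(-1) + 9) + F*n(b, 12) = (-18*(-1) + 9) + (I*√318/2)*(-2 + √(-4 - 9)/2) = (18 + 9) + (I*√318/2)*(-2 + √(-13)/2) = 27 + (I*√318/2)*(-2 + (I*√13)/2) = 27 + (I*√318/2)*(-2 + I*√13/2) = 27 + I*√318*(-2 + I*√13/2)/2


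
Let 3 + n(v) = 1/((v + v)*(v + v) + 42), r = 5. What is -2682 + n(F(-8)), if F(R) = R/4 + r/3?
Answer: -1025661/382 ≈ -2685.0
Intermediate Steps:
F(R) = 5/3 + R/4 (F(R) = R/4 + 5/3 = 5/3 + R/4)
n(v) = -3 + 1/(42 + 4*v²) (n(v) = -3 + 1/((v + v)*(v + v) + 42) = -3 + 1/((2*v)*(2*v) + 42) = -3 + 1/(4*v² + 42) = -3 + 1/(42 + 4*v²))
-2682 + n(F(-8)) = -2682 + (-125 - 12*(5/3 + (¼)*(-8))²)/(2*(21 + 2*(5/3 + (¼)*(-8))²)) = -2682 + (-125 - 12*(5/3 - 2)²)/(2*(21 + 2*(5/3 - 2)²)) = -2682 + (-125 - 12*(-⅓)²)/(2*(21 + 2*(-⅓)²)) = -2682 + (-125 - 12*⅑)/(2*(21 + 2*(⅑))) = -2682 + (-125 - 4/3)/(2*(21 + 2/9)) = -2682 + (½)*(-379/3)/(191/9) = -2682 + (½)*(9/191)*(-379/3) = -2682 - 1137/382 = -1025661/382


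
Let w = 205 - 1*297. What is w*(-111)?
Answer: 10212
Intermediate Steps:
w = -92 (w = 205 - 297 = -92)
w*(-111) = -92*(-111) = 10212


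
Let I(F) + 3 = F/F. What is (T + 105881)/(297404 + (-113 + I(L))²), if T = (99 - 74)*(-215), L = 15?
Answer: 33502/103543 ≈ 0.32356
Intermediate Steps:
T = -5375 (T = 25*(-215) = -5375)
I(F) = -2 (I(F) = -3 + F/F = -3 + 1 = -2)
(T + 105881)/(297404 + (-113 + I(L))²) = (-5375 + 105881)/(297404 + (-113 - 2)²) = 100506/(297404 + (-115)²) = 100506/(297404 + 13225) = 100506/310629 = 100506*(1/310629) = 33502/103543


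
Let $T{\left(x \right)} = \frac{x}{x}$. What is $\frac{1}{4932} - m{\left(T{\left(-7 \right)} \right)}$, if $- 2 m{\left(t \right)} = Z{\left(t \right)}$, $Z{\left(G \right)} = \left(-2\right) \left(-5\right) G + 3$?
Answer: $\frac{32059}{4932} \approx 6.5002$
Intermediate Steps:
$T{\left(x \right)} = 1$
$Z{\left(G \right)} = 3 + 10 G$ ($Z{\left(G \right)} = 10 G + 3 = 3 + 10 G$)
$m{\left(t \right)} = - \frac{3}{2} - 5 t$ ($m{\left(t \right)} = - \frac{3 + 10 t}{2} = - \frac{3}{2} - 5 t$)
$\frac{1}{4932} - m{\left(T{\left(-7 \right)} \right)} = \frac{1}{4932} - \left(- \frac{3}{2} - 5\right) = \frac{1}{4932} - - \frac{13}{2} = \frac{1}{4932} + \frac{13}{2} = \frac{32059}{4932}$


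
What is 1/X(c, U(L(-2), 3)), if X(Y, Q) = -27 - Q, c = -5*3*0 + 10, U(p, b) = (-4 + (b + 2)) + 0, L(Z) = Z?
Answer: -1/28 ≈ -0.035714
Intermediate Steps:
U(p, b) = -2 + b (U(p, b) = (-4 + (2 + b)) + 0 = (-2 + b) + 0 = -2 + b)
c = 10 (c = -15*0 + 10 = 0 + 10 = 10)
1/X(c, U(L(-2), 3)) = 1/(-27 - (-2 + 3)) = 1/(-27 - 1*1) = 1/(-27 - 1) = 1/(-28) = -1/28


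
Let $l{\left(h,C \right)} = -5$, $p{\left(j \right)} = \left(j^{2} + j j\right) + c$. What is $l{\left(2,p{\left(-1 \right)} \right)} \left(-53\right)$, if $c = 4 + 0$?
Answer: $265$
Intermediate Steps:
$c = 4$
$p{\left(j \right)} = 4 + 2 j^{2}$ ($p{\left(j \right)} = \left(j^{2} + j j\right) + 4 = \left(j^{2} + j^{2}\right) + 4 = 2 j^{2} + 4 = 4 + 2 j^{2}$)
$l{\left(2,p{\left(-1 \right)} \right)} \left(-53\right) = \left(-5\right) \left(-53\right) = 265$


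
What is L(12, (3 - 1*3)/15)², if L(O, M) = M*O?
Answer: 0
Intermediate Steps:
L(12, (3 - 1*3)/15)² = (((3 - 1*3)/15)*12)² = (((3 - 3)*(1/15))*12)² = ((0*(1/15))*12)² = (0*12)² = 0² = 0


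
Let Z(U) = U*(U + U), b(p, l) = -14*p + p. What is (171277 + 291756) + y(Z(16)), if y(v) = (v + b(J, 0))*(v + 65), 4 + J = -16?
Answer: 908477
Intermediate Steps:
J = -20 (J = -4 - 16 = -20)
b(p, l) = -13*p
Z(U) = 2*U² (Z(U) = U*(2*U) = 2*U²)
y(v) = (65 + v)*(260 + v) (y(v) = (v - 13*(-20))*(v + 65) = (v + 260)*(65 + v) = (260 + v)*(65 + v) = (65 + v)*(260 + v))
(171277 + 291756) + y(Z(16)) = (171277 + 291756) + (16900 + (2*16²)² + 325*(2*16²)) = 463033 + (16900 + (2*256)² + 325*(2*256)) = 463033 + (16900 + 512² + 325*512) = 463033 + (16900 + 262144 + 166400) = 463033 + 445444 = 908477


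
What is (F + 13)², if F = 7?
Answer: 400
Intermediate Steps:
(F + 13)² = (7 + 13)² = 20² = 400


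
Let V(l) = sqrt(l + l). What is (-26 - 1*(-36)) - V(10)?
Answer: 10 - 2*sqrt(5) ≈ 5.5279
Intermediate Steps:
V(l) = sqrt(2)*sqrt(l) (V(l) = sqrt(2*l) = sqrt(2)*sqrt(l))
(-26 - 1*(-36)) - V(10) = (-26 - 1*(-36)) - sqrt(2)*sqrt(10) = (-26 + 36) - 2*sqrt(5) = 10 - 2*sqrt(5)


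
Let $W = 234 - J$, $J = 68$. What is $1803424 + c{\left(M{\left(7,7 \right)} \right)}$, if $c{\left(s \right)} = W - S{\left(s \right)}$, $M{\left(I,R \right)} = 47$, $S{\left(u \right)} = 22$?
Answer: $1803568$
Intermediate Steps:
$W = 166$ ($W = 234 - 68 = 166$)
$c{\left(s \right)} = 144$ ($c{\left(s \right)} = 166 - 22 = 144$)
$1803424 + c{\left(M{\left(7,7 \right)} \right)} = 1803424 + 144 = 1803568$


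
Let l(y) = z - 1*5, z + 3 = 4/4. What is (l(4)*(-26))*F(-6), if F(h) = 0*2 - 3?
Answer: -546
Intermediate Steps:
z = -2 (z = -3 + 4/4 = -3 + 4*(¼) = -3 + 1 = -2)
F(h) = -3 (F(h) = 0 - 3 = -3)
l(y) = -7 (l(y) = -2 - 1*5 = -2 - 5 = -7)
(l(4)*(-26))*F(-6) = -7*(-26)*(-3) = 182*(-3) = -546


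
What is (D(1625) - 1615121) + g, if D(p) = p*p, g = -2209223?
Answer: -1183719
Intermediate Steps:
D(p) = p²
(D(1625) - 1615121) + g = (1625² - 1615121) - 2209223 = (2640625 - 1615121) - 2209223 = 1025504 - 2209223 = -1183719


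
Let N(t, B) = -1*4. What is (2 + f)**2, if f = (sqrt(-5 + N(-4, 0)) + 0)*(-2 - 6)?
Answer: -572 - 96*I ≈ -572.0 - 96.0*I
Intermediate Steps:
N(t, B) = -4
f = -24*I (f = (sqrt(-5 - 4) + 0)*(-2 - 6) = (sqrt(-9) + 0)*(-8) = (3*I + 0)*(-8) = (3*I)*(-8) = -24*I ≈ -24.0*I)
(2 + f)**2 = (2 - 24*I)**2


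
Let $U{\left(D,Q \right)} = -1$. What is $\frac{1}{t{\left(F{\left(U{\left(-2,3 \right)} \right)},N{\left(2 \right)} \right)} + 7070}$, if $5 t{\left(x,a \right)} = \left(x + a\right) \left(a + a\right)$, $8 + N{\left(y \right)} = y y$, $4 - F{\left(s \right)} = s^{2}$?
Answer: $\frac{5}{35358} \approx 0.00014141$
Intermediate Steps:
$F{\left(s \right)} = 4 - s^{2}$
$N{\left(y \right)} = -8 + y^{2}$ ($N{\left(y \right)} = -8 + y y = -8 + y^{2}$)
$t{\left(x,a \right)} = \frac{2 a \left(a + x\right)}{5}$ ($t{\left(x,a \right)} = \frac{\left(x + a\right) \left(a + a\right)}{5} = \frac{\left(a + x\right) 2 a}{5} = \frac{2 a \left(a + x\right)}{5}$)
$\frac{1}{t{\left(F{\left(U{\left(-2,3 \right)} \right)},N{\left(2 \right)} \right)} + 7070} = \frac{1}{\frac{2 \left(-8 + 2^{2}\right) \left(\left(-8 + 2^{2}\right) + \left(4 - \left(-1\right)^{2}\right)\right)}{5} + 7070} = \frac{1}{\frac{2 \left(-8 + 4\right) \left(\left(-8 + 4\right) + \left(4 - 1\right)\right)}{5} + 7070} = \frac{1}{\frac{2}{5} \left(-4\right) \left(-4 + \left(4 - 1\right)\right) + 7070} = \frac{1}{\frac{2}{5} \left(-4\right) \left(-4 + 3\right) + 7070} = \frac{1}{\frac{2}{5} \left(-4\right) \left(-1\right) + 7070} = \frac{1}{\frac{8}{5} + 7070} = \frac{1}{\frac{35358}{5}} = \frac{5}{35358}$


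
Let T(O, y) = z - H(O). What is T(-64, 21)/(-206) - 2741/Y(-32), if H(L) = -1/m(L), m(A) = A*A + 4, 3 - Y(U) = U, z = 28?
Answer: -463813327/5912200 ≈ -78.450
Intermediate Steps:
Y(U) = 3 - U
m(A) = 4 + A² (m(A) = A² + 4 = 4 + A²)
H(L) = -1/(4 + L²)
T(O, y) = 28 + 1/(4 + O²) (T(O, y) = 28 - (-1)/(4 + O²) = 28 + 1/(4 + O²))
T(-64, 21)/(-206) - 2741/Y(-32) = ((113 + 28*(-64)²)/(4 + (-64)²))/(-206) - 2741/(3 - 1*(-32)) = ((113 + 28*4096)/(4 + 4096))*(-1/206) - 2741/(3 + 32) = ((113 + 114688)/4100)*(-1/206) - 2741/35 = ((1/4100)*114801)*(-1/206) - 2741*1/35 = (114801/4100)*(-1/206) - 2741/35 = -114801/844600 - 2741/35 = -463813327/5912200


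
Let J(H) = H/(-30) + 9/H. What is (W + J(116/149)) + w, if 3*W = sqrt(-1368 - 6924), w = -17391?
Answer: -4505800253/259260 + 2*I*sqrt(2073)/3 ≈ -17379.0 + 30.353*I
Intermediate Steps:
J(H) = 9/H - H/30 (J(H) = H*(-1/30) + 9/H = -H/30 + 9/H = 9/H - H/30)
W = 2*I*sqrt(2073)/3 (W = sqrt(-1368 - 6924)/3 = sqrt(-8292)/3 = (2*I*sqrt(2073))/3 = 2*I*sqrt(2073)/3 ≈ 30.353*I)
(W + J(116/149)) + w = (2*I*sqrt(2073)/3 + (9/((116/149)) - 58/(15*149))) - 17391 = (2*I*sqrt(2073)/3 + (9/((116*(1/149))) - 58/(15*149))) - 17391 = (2*I*sqrt(2073)/3 + (9/(116/149) - 1/30*116/149)) - 17391 = (2*I*sqrt(2073)/3 + (9*(149/116) - 58/2235)) - 17391 = (2*I*sqrt(2073)/3 + (1341/116 - 58/2235)) - 17391 = (2*I*sqrt(2073)/3 + 2990407/259260) - 17391 = (2990407/259260 + 2*I*sqrt(2073)/3) - 17391 = -4505800253/259260 + 2*I*sqrt(2073)/3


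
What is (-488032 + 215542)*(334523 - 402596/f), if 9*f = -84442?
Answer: -3849113972639850/42221 ≈ -9.1166e+10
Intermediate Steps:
f = -84442/9 (f = (⅑)*(-84442) = -84442/9 ≈ -9382.4)
(-488032 + 215542)*(334523 - 402596/f) = (-488032 + 215542)*(334523 - 402596/(-84442/9)) = -272490*(334523 - 402596*(-9/84442)) = -272490*(334523 + 1811682/42221) = -272490*14125707265/42221 = -3849113972639850/42221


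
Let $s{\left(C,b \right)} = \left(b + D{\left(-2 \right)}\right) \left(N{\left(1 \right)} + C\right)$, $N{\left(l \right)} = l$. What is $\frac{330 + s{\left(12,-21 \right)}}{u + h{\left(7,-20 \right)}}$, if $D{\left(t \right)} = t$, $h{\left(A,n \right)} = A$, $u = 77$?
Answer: $\frac{31}{84} \approx 0.36905$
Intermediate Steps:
$s{\left(C,b \right)} = \left(1 + C\right) \left(-2 + b\right)$ ($s{\left(C,b \right)} = \left(b - 2\right) \left(1 + C\right) = \left(-2 + b\right) \left(1 + C\right) = \left(1 + C\right) \left(-2 + b\right)$)
$\frac{330 + s{\left(12,-21 \right)}}{u + h{\left(7,-20 \right)}} = \frac{330 - 299}{77 + 7} = \frac{330 - 299}{84} = \left(330 - 299\right) \frac{1}{84} = 31 \cdot \frac{1}{84} = \frac{31}{84}$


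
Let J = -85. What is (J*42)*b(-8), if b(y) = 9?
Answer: -32130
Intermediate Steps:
(J*42)*b(-8) = -85*42*9 = -3570*9 = -32130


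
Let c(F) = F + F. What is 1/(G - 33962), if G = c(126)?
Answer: -1/33710 ≈ -2.9665e-5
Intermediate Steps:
c(F) = 2*F
G = 252 (G = 2*126 = 252)
1/(G - 33962) = 1/(252 - 33962) = 1/(-33710) = -1/33710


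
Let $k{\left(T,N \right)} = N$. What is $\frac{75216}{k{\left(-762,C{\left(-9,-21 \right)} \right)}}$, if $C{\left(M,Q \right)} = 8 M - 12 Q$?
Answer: $\frac{6268}{15} \approx 417.87$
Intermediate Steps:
$C{\left(M,Q \right)} = - 12 Q + 8 M$
$\frac{75216}{k{\left(-762,C{\left(-9,-21 \right)} \right)}} = \frac{75216}{\left(-12\right) \left(-21\right) + 8 \left(-9\right)} = \frac{75216}{252 - 72} = \frac{75216}{180} = 75216 \cdot \frac{1}{180} = \frac{6268}{15}$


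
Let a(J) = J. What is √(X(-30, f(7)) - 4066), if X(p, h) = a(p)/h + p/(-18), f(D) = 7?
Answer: I*√1794261/21 ≈ 63.786*I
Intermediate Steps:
X(p, h) = -p/18 + p/h (X(p, h) = p/h + p/(-18) = p/h + p*(-1/18) = p/h - p/18 = -p/18 + p/h)
√(X(-30, f(7)) - 4066) = √((-1/18*(-30) - 30/7) - 4066) = √((5/3 - 30*⅐) - 4066) = √((5/3 - 30/7) - 4066) = √(-55/21 - 4066) = √(-85441/21) = I*√1794261/21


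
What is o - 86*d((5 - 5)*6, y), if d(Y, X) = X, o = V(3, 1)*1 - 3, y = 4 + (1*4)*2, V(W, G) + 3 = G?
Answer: -1037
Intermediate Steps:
V(W, G) = -3 + G
y = 12 (y = 4 + 4*2 = 4 + 8 = 12)
o = -5 (o = (-3 + 1)*1 - 3 = -2*1 - 3 = -2 - 3 = -5)
o - 86*d((5 - 5)*6, y) = -5 - 86*12 = -5 - 1032 = -1037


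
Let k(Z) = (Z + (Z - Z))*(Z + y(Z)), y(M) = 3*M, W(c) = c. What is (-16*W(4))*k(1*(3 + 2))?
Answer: -6400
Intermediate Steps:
k(Z) = 4*Z² (k(Z) = (Z + (Z - Z))*(Z + 3*Z) = (Z + 0)*(4*Z) = Z*(4*Z) = 4*Z²)
(-16*W(4))*k(1*(3 + 2)) = (-16*4)*(4*(1*(3 + 2))²) = -256*(1*5)² = -256*5² = -256*25 = -64*100 = -6400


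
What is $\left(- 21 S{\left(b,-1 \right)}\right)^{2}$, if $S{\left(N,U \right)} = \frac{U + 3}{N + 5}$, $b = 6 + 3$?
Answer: $9$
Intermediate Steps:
$b = 9$
$S{\left(N,U \right)} = \frac{3 + U}{5 + N}$
$\left(- 21 S{\left(b,-1 \right)}\right)^{2} = \left(- 21 \frac{3 - 1}{5 + 9}\right)^{2} = \left(- 21 \cdot \frac{1}{14} \cdot 2\right)^{2} = \left(\left(-21\right) \frac{1}{7}\right)^{2} = \left(-3\right)^{2} = 9$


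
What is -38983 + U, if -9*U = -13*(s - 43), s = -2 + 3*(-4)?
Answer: -117196/3 ≈ -39065.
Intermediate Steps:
s = -14 (s = -2 - 12 = -14)
U = -247/3 (U = -(-13)*(-14 - 43)/9 = -(-13)*(-57)/9 = -1/9*741 = -247/3 ≈ -82.333)
-38983 + U = -38983 - 247/3 = -117196/3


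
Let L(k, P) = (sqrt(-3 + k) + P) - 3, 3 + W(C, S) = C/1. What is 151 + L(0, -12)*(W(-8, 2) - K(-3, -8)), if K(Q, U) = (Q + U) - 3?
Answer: 106 + 3*I*sqrt(3) ≈ 106.0 + 5.1962*I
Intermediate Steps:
K(Q, U) = -3 + Q + U
W(C, S) = -3 + C (W(C, S) = -3 + C/1 = -3 + C*1 = -3 + C)
L(k, P) = -3 + P + sqrt(-3 + k) (L(k, P) = (P + sqrt(-3 + k)) - 3 = -3 + P + sqrt(-3 + k))
151 + L(0, -12)*(W(-8, 2) - K(-3, -8)) = 151 + (-3 - 12 + sqrt(-3 + 0))*((-3 - 8) - (-3 - 3 - 8)) = 151 + (-3 - 12 + sqrt(-3))*(-11 - 1*(-14)) = 151 + (-3 - 12 + I*sqrt(3))*(-11 + 14) = 151 + (-15 + I*sqrt(3))*3 = 151 + (-45 + 3*I*sqrt(3)) = 106 + 3*I*sqrt(3)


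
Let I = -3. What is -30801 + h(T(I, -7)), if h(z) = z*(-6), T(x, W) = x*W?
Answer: -30927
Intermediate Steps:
T(x, W) = W*x
h(z) = -6*z
-30801 + h(T(I, -7)) = -30801 - (-42)*(-3) = -30801 - 6*21 = -30801 - 126 = -30927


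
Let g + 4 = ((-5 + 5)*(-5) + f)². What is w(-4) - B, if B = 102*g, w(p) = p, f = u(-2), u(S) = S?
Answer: -4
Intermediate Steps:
f = -2
g = 0 (g = -4 + ((-5 + 5)*(-5) - 2)² = -4 + (0*(-5) - 2)² = -4 + (0 - 2)² = -4 + (-2)² = -4 + 4 = 0)
B = 0 (B = 102*0 = 0)
w(-4) - B = -4 - 1*0 = -4 + 0 = -4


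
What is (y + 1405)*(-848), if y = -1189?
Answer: -183168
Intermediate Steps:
(y + 1405)*(-848) = (-1189 + 1405)*(-848) = 216*(-848) = -183168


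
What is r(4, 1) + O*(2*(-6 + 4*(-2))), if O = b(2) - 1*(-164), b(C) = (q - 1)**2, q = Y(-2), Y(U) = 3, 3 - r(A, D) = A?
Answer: -4705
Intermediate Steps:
r(A, D) = 3 - A
q = 3
b(C) = 4 (b(C) = (3 - 1)**2 = 2**2 = 4)
O = 168 (O = 4 - 1*(-164) = 4 + 164 = 168)
r(4, 1) + O*(2*(-6 + 4*(-2))) = (3 - 1*4) + 168*(2*(-6 + 4*(-2))) = (3 - 4) + 168*(2*(-6 - 8)) = -1 + 168*(2*(-14)) = -1 + 168*(-28) = -1 - 4704 = -4705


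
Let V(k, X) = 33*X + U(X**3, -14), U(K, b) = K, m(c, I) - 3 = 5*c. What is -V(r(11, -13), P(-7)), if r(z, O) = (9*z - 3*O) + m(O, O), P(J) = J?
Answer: 574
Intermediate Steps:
m(c, I) = 3 + 5*c
r(z, O) = 3 + 2*O + 9*z (r(z, O) = (9*z - 3*O) + (3 + 5*O) = (-3*O + 9*z) + (3 + 5*O) = 3 + 2*O + 9*z)
V(k, X) = X**3 + 33*X (V(k, X) = 33*X + X**3 = X**3 + 33*X)
-V(r(11, -13), P(-7)) = -(-7)*(33 + (-7)**2) = -(-7)*(33 + 49) = -(-7)*82 = -1*(-574) = 574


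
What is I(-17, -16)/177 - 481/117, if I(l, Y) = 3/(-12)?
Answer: -8735/2124 ≈ -4.1125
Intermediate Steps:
I(l, Y) = -1/4 (I(l, Y) = 3*(-1/12) = -1/4)
I(-17, -16)/177 - 481/117 = -1/4/177 - 481/117 = -1/4*1/177 - 481*1/117 = -1/708 - 37/9 = -8735/2124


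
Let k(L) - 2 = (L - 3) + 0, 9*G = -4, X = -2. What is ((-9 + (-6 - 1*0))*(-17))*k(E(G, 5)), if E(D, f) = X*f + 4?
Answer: -1785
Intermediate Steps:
G = -4/9 (G = (⅑)*(-4) = -4/9 ≈ -0.44444)
E(D, f) = 4 - 2*f (E(D, f) = -2*f + 4 = 4 - 2*f)
k(L) = -1 + L (k(L) = 2 + ((L - 3) + 0) = 2 + ((-3 + L) + 0) = 2 + (-3 + L) = -1 + L)
((-9 + (-6 - 1*0))*(-17))*k(E(G, 5)) = ((-9 + (-6 - 1*0))*(-17))*(-1 + (4 - 2*5)) = ((-9 + (-6 + 0))*(-17))*(-1 + (4 - 10)) = ((-9 - 6)*(-17))*(-1 - 6) = -15*(-17)*(-7) = 255*(-7) = -1785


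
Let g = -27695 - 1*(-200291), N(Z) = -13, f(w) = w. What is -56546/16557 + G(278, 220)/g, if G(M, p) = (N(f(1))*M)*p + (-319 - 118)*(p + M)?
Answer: -1473721481/158759554 ≈ -9.2827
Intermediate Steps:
G(M, p) = -437*M - 437*p - 13*M*p (G(M, p) = (-13*M)*p + (-319 - 118)*(p + M) = -13*M*p - 437*(M + p) = -13*M*p + (-437*M - 437*p) = -437*M - 437*p - 13*M*p)
g = 172596 (g = -27695 + 200291 = 172596)
-56546/16557 + G(278, 220)/g = -56546/16557 + (-437*278 - 437*220 - 13*278*220)/172596 = -56546*1/16557 + (-121486 - 96140 - 795080)*(1/172596) = -56546/16557 - 1012706*1/172596 = -56546/16557 - 506353/86298 = -1473721481/158759554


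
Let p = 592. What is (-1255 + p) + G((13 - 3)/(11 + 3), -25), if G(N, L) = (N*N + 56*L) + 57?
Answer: -98269/49 ≈ -2005.5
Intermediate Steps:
G(N, L) = 57 + N² + 56*L (G(N, L) = (N² + 56*L) + 57 = 57 + N² + 56*L)
(-1255 + p) + G((13 - 3)/(11 + 3), -25) = (-1255 + 592) + (57 + ((13 - 3)/(11 + 3))² + 56*(-25)) = -663 + (57 + (10/14)² - 1400) = -663 + (57 + (10*(1/14))² - 1400) = -663 + (57 + (5/7)² - 1400) = -663 + (57 + 25/49 - 1400) = -663 - 65782/49 = -98269/49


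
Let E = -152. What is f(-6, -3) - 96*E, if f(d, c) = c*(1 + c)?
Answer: 14598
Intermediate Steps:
f(-6, -3) - 96*E = -3*(1 - 3) - 96*(-152) = -3*(-2) + 14592 = 6 + 14592 = 14598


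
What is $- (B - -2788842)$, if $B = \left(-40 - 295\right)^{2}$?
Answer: $-2901067$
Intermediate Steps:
$B = 112225$ ($B = \left(-335\right)^{2} = 112225$)
$- (B - -2788842) = - (112225 - -2788842) = - (112225 + 2788842) = \left(-1\right) 2901067 = -2901067$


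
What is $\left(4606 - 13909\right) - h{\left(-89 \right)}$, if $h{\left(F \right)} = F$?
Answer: $-9214$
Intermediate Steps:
$\left(4606 - 13909\right) - h{\left(-89 \right)} = \left(4606 - 13909\right) - -89 = -9303 + 89 = -9214$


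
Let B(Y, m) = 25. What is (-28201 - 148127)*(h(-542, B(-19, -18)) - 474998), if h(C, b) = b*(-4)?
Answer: 83773080144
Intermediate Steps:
h(C, b) = -4*b
(-28201 - 148127)*(h(-542, B(-19, -18)) - 474998) = (-28201 - 148127)*(-4*25 - 474998) = -176328*(-100 - 474998) = -176328*(-475098) = 83773080144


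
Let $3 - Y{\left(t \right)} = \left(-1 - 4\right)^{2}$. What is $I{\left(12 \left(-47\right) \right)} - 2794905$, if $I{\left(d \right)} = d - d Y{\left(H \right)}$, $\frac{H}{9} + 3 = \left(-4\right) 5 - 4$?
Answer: $-2807877$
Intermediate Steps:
$H = -243$ ($H = -27 + 9 \left(\left(-4\right) 5 - 4\right) = -27 + 9 \left(-20 - 4\right) = -27 + 9 \left(-24\right) = -27 - 216 = -243$)
$Y{\left(t \right)} = -22$ ($Y{\left(t \right)} = 3 - \left(-1 - 4\right)^{2} = 3 - \left(-5\right)^{2} = 3 - 25 = -22$)
$I{\left(d \right)} = 23 d$ ($I{\left(d \right)} = d - d \left(-22\right) = d - - 22 d = d + 22 d = 23 d$)
$I{\left(12 \left(-47\right) \right)} - 2794905 = 23 \cdot 12 \left(-47\right) - 2794905 = 23 \left(-564\right) - 2794905 = -12972 - 2794905 = -2807877$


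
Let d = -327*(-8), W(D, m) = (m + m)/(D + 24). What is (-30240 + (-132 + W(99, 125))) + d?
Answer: -3413738/123 ≈ -27754.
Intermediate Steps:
W(D, m) = 2*m/(24 + D) (W(D, m) = (2*m)/(24 + D) = 2*m/(24 + D))
d = 2616
(-30240 + (-132 + W(99, 125))) + d = (-30240 + (-132 + 2*125/(24 + 99))) + 2616 = (-30240 + (-132 + 2*125/123)) + 2616 = (-30240 + (-132 + 2*125*(1/123))) + 2616 = (-30240 + (-132 + 250/123)) + 2616 = (-30240 - 15986/123) + 2616 = -3735506/123 + 2616 = -3413738/123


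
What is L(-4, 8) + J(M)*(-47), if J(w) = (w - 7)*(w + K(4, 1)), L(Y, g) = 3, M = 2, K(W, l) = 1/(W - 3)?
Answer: 708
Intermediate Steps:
K(W, l) = 1/(-3 + W)
J(w) = (1 + w)*(-7 + w) (J(w) = (w - 7)*(w + 1/(-3 + 4)) = (-7 + w)*(w + 1/1) = (-7 + w)*(w + 1) = (-7 + w)*(1 + w) = (1 + w)*(-7 + w))
L(-4, 8) + J(M)*(-47) = 3 + (-7 + 2² - 6*2)*(-47) = 3 + (-7 + 4 - 12)*(-47) = 3 - 15*(-47) = 3 + 705 = 708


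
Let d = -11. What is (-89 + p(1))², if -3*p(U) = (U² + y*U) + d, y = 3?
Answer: 67600/9 ≈ 7511.1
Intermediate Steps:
p(U) = 11/3 - U - U²/3 (p(U) = -((U² + 3*U) - 11)/3 = -(-11 + U² + 3*U)/3 = 11/3 - U - U²/3)
(-89 + p(1))² = (-89 + (11/3 - 1*1 - ⅓*1²))² = (-89 + (11/3 - 1 - ⅓*1))² = (-89 + (11/3 - 1 - ⅓))² = (-89 + 7/3)² = (-260/3)² = 67600/9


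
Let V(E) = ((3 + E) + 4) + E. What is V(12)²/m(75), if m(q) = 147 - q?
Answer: 961/72 ≈ 13.347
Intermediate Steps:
V(E) = 7 + 2*E (V(E) = (7 + E) + E = 7 + 2*E)
V(12)²/m(75) = (7 + 2*12)²/(147 - 1*75) = (7 + 24)²/(147 - 75) = 31²/72 = 961*(1/72) = 961/72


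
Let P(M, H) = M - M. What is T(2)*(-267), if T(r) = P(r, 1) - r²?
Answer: 1068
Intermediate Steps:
P(M, H) = 0
T(r) = -r² (T(r) = 0 - r² = -r²)
T(2)*(-267) = -1*2²*(-267) = -1*4*(-267) = -4*(-267) = 1068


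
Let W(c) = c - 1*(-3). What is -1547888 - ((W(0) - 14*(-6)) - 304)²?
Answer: -1594977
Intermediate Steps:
W(c) = 3 + c (W(c) = c + 3 = 3 + c)
-1547888 - ((W(0) - 14*(-6)) - 304)² = -1547888 - (((3 + 0) - 14*(-6)) - 304)² = -1547888 - ((3 + 84) - 304)² = -1547888 - (87 - 304)² = -1547888 - 1*(-217)² = -1547888 - 1*47089 = -1547888 - 47089 = -1594977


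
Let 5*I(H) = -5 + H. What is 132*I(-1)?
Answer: -792/5 ≈ -158.40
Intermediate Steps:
I(H) = -1 + H/5 (I(H) = (-5 + H)/5 = -1 + H/5)
132*I(-1) = 132*(-1 + (⅕)*(-1)) = 132*(-1 - ⅕) = 132*(-6/5) = -792/5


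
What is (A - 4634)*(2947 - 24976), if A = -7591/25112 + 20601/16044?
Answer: 489523408581039/4796392 ≈ 1.0206e+8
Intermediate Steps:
A = 4708837/4796392 (A = -7591*1/25112 + 20601*(1/16044) = -7591/25112 + 981/764 = 4708837/4796392 ≈ 0.98175)
(A - 4634)*(2947 - 24976) = (4708837/4796392 - 4634)*(2947 - 24976) = -22221771691/4796392*(-22029) = 489523408581039/4796392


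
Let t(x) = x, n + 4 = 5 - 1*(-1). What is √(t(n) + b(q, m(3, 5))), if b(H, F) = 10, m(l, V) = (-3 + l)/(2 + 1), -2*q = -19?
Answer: 2*√3 ≈ 3.4641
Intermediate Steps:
q = 19/2 (q = -½*(-19) = 19/2 ≈ 9.5000)
m(l, V) = -1 + l/3 (m(l, V) = (-3 + l)/3 = (-3 + l)*(⅓) = -1 + l/3)
n = 2 (n = -4 + (5 - 1*(-1)) = -4 + (5 + 1) = -4 + 6 = 2)
√(t(n) + b(q, m(3, 5))) = √(2 + 10) = √12 = 2*√3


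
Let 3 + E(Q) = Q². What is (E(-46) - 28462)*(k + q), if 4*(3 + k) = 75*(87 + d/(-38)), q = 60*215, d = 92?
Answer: -29002265253/76 ≈ -3.8161e+8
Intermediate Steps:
E(Q) = -3 + Q²
q = 12900
k = 120297/76 (k = -3 + (75*(87 + 92/(-38)))/4 = -3 + (75*(87 + 92*(-1/38)))/4 = -3 + (75*(87 - 46/19))/4 = -3 + (75*(1607/19))/4 = -3 + (¼)*(120525/19) = -3 + 120525/76 = 120297/76 ≈ 1582.9)
(E(-46) - 28462)*(k + q) = ((-3 + (-46)²) - 28462)*(120297/76 + 12900) = ((-3 + 2116) - 28462)*(1100697/76) = (2113 - 28462)*(1100697/76) = -26349*1100697/76 = -29002265253/76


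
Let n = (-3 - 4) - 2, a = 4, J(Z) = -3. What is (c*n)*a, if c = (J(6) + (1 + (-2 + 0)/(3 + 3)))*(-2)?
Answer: -168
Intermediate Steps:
c = 14/3 (c = (-3 + (1 + (-2 + 0)/(3 + 3)))*(-2) = (-3 + (1 - 2/6))*(-2) = (-3 + (1 - 2*1/6))*(-2) = (-3 + (1 - 1/3))*(-2) = (-3 + 2/3)*(-2) = -7/3*(-2) = 14/3 ≈ 4.6667)
n = -9 (n = -7 - 2 = -9)
(c*n)*a = ((14/3)*(-9))*4 = -42*4 = -168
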